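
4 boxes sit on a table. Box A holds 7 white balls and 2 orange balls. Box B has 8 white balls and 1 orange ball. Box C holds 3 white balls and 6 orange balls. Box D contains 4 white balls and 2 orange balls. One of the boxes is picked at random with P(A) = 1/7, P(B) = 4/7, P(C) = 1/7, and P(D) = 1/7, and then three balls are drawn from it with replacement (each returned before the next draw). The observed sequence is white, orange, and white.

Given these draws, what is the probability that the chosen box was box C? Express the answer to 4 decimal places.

Under each hypothesis, the probability of the observed sequence is: P(data | box A) = (7/9)(2/9)(7/9) = 0.13443; P(data | box B) = (8/9)(1/9)(8/9) = 0.087791; P(data | box C) = (3/9)(6/9)(3/9) = 0.074074; P(data | box D) = (4/6)(2/6)(4/6) = 0.14815.
Multiplying each by its prior: 1/7 · 0.13443 = 0.019204, 4/7 · 0.087791 = 0.050167, 1/7 · 0.074074 = 0.010582, 1/7 · 0.14815 = 0.021164; with total 0.10112.
So P(box C | data) = (0.010582) / (0.10112) = 0.10465.

0.1047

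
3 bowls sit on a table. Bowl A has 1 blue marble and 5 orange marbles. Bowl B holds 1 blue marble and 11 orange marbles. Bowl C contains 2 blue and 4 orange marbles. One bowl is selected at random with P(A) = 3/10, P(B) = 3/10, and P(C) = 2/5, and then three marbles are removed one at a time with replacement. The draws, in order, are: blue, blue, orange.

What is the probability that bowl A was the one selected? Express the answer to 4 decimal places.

Compute the likelihood of the observed sequence for each case: P(data | bowl A) = (1/6)(1/6)(5/6) = 0.023148; P(data | bowl B) = (1/12)(1/12)(11/12) = 0.0063657; P(data | bowl C) = (2/6)(2/6)(4/6) = 0.074074.
The prior-weighted likelihoods are 3/10 · 0.023148 = 0.0069444, 3/10 · 0.0063657 = 0.0019097, 2/5 · 0.074074 = 0.02963; these sum to 0.038484.
So P(bowl A | data) = (0.0069444) / (0.038484) = 0.18045.

0.1805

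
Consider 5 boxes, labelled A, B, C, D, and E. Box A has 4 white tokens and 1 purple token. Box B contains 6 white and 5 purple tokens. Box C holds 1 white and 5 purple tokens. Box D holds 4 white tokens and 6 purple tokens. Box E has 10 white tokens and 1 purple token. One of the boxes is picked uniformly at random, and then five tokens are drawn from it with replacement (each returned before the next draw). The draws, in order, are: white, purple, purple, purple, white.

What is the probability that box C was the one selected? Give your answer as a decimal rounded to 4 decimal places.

Under each hypothesis, the probability of the observed sequence is: P(data | box A) = (4/5)(1/5)(1/5)(1/5)(4/5) = 0.00512; P(data | box B) = (6/11)(5/11)(5/11)(5/11)(6/11) = 0.027941; P(data | box C) = (1/6)(5/6)(5/6)(5/6)(1/6) = 0.016075; P(data | box D) = (4/10)(6/10)(6/10)(6/10)(4/10) = 0.03456; P(data | box E) = (10/11)(1/11)(1/11)(1/11)(10/11) = 0.00062092.
Multiplying each by its prior: 1/5 · 0.00512 = 0.001024, 1/5 · 0.027941 = 0.0055883, 1/5 · 0.016075 = 0.003215, 1/5 · 0.03456 = 0.006912, 1/5 · 0.00062092 = 0.00012418; summing to 0.016863.
So P(box C | data) = (0.003215) / (0.016863) = 0.19065.

0.1906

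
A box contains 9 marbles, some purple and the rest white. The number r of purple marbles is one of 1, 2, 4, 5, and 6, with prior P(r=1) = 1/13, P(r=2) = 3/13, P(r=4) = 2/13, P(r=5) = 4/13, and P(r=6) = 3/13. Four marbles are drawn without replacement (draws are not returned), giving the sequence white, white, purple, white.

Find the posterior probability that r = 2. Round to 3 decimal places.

0.473

The likelihood of the observed sequence under each hypothesis: P(data | r = 1) = (8/9)(7/8)(1/7)(6/6) = 1/9; P(data | r = 2) = (7/9)(6/8)(2/7)(5/6) = 5/36; P(data | r = 4) = (5/9)(4/8)(4/7)(3/6) = 5/63; P(data | r = 5) = (4/9)(3/8)(5/7)(2/6) = 5/126; P(data | r = 6) = (3/9)(2/8)(6/7)(1/6) = 1/84.
Weighting by the prior gives 1/13 · 1/9 = 1/117, 3/13 · 5/36 = 5/156, 2/13 · 5/63 = 10/819, 4/13 · 5/126 = 10/819, 3/13 · 1/84 = 1/364; these sum to 37/546.
Therefore the posterior P(r = 2 | data) = (5/156) / (37/546) = 35/74.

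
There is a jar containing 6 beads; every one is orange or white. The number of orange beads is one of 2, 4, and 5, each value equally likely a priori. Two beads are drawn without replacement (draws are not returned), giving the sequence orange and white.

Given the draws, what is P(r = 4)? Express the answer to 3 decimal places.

Under each hypothesis, the probability of the observed sequence is: P(data | r = 2) = (2/6)(4/5) = 4/15; P(data | r = 4) = (4/6)(2/5) = 4/15; P(data | r = 5) = (5/6)(1/5) = 1/6.
The prior-weighted likelihoods are 1/3 · 4/15 = 4/45, 1/3 · 4/15 = 4/45, 1/3 · 1/6 = 1/18; summing to 7/30.
By Bayes' rule, P(r = 4 | data) = (4/45) / (7/30) = 8/21.

0.381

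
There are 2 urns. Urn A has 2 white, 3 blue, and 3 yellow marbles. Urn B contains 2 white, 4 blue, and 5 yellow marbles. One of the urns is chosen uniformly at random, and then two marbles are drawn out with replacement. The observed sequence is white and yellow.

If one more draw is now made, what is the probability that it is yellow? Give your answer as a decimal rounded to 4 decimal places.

0.4123

Compute the likelihood of the observed sequence for each case: P(data | urn A) = (2/8)(3/8) = 0.09375; P(data | urn B) = (2/11)(5/11) = 0.082645.
The prior-weighted likelihoods are 1/2 · 0.09375 = 0.046875, 1/2 · 0.082645 = 0.041322; with total 0.088197.
Normalising, the posterior is P(urn A | data) = 0.53148, P(urn B | data) = 0.46852.
So P(yellow next | data) = Σ P(yellow next | H) P(H | data) = (3/8)(0.53148) + (5/11)(0.46852) = 0.41227.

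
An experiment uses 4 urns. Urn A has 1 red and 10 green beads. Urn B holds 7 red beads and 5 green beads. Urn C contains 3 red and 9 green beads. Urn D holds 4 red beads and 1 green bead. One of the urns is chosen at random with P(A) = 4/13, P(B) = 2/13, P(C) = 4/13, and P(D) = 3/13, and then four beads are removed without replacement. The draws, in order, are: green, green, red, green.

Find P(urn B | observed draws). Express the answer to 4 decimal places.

For each hypothesis, P(data | H) works out to: P(data | urn A) = (10/11)(9/10)(1/9)(8/8) = 0.090909; P(data | urn B) = (5/12)(4/11)(7/10)(3/9) = 0.035354; P(data | urn C) = (9/12)(8/11)(3/10)(7/9) = 0.12727; P(data | urn D) = (1/5)(0/4) = 0.
The prior-weighted likelihoods are 4/13 · 0.090909 = 0.027972, 2/13 · 0.035354 = 0.005439, 4/13 · 0.12727 = 0.039161, 3/13 · 0 = 0; with total 0.072572.
By Bayes' rule, P(urn B | data) = (0.005439) / (0.072572) = 0.074946.

0.0749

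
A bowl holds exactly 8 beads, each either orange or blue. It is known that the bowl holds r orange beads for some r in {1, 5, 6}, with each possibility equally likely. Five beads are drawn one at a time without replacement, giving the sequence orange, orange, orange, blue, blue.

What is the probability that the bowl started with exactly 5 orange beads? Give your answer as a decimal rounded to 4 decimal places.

For each hypothesis, P(data | H) works out to: P(data | r = 1) = (1/8)(0/7) = 0; P(data | r = 5) = (5/8)(4/7)(3/6)(3/5)(2/4) = 3/56; P(data | r = 6) = (6/8)(5/7)(4/6)(2/5)(1/4) = 1/28.
Multiplying each by its prior: 1/3 · 0 = 0, 1/3 · 3/56 = 1/56, 1/3 · 1/28 = 1/84; these sum to 5/168.
By Bayes' rule, P(r = 5 | data) = (1/56) / (5/168) = 3/5.

0.6000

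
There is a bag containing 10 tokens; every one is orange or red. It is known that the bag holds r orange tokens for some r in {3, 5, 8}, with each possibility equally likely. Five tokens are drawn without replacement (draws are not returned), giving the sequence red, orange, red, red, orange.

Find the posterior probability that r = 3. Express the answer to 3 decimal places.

For each hypothesis, P(data | H) works out to: P(data | r = 3) = (7/10)(3/9)(6/8)(5/7)(2/6) = 0.041667; P(data | r = 5) = (5/10)(5/9)(4/8)(3/7)(4/6) = 0.039683; P(data | r = 8) = (2/10)(8/9)(1/8)(0/7) = 0.
The prior-weighted likelihoods are 1/3 · 0.041667 = 0.013889, 1/3 · 0.039683 = 0.013228, 1/3 · 0 = 0; summing to 0.027116.
So P(r = 3 | data) = (0.013889) / (0.027116) = 0.5122.

0.512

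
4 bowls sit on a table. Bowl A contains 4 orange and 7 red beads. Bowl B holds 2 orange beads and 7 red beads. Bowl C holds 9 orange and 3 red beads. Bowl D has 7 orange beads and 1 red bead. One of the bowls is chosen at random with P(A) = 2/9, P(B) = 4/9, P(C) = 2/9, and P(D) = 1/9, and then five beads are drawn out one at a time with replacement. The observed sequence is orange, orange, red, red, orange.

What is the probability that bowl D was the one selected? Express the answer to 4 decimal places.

0.0813

Under each hypothesis, the probability of the observed sequence is: P(data | bowl A) = (4/11)(4/11)(7/11)(7/11)(4/11) = 0.019472; P(data | bowl B) = (2/9)(2/9)(7/9)(7/9)(2/9) = 0.0066386; P(data | bowl C) = (9/12)(9/12)(3/12)(3/12)(9/12) = 0.026367; P(data | bowl D) = (7/8)(7/8)(1/8)(1/8)(7/8) = 0.010468.
Weighting by the prior gives 2/9 · 0.019472 = 0.0043271, 4/9 · 0.0066386 = 0.0029505, 2/9 · 0.026367 = 0.0058594, 1/9 · 0.010468 = 0.0011631; with total 0.0143.
Therefore the posterior P(bowl D | data) = (0.0011631) / (0.0143) = 0.081333.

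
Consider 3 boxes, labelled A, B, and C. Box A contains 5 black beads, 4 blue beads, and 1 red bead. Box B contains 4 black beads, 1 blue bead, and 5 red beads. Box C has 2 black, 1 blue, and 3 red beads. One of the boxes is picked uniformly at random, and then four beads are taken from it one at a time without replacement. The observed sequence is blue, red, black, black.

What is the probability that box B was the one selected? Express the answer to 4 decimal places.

0.2679

The likelihood of the observed sequence under each hypothesis: P(data | box A) = (4/10)(1/9)(5/8)(4/7) = 1/63; P(data | box B) = (1/10)(5/9)(4/8)(3/7) = 1/84; P(data | box C) = (1/6)(3/5)(2/4)(1/3) = 1/60.
Weighting by the prior gives 1/3 · 1/63 = 1/189, 1/3 · 1/84 = 1/252, 1/3 · 1/60 = 1/180; these sum to 2/135.
Therefore the posterior P(box B | data) = (1/252) / (2/135) = 15/56.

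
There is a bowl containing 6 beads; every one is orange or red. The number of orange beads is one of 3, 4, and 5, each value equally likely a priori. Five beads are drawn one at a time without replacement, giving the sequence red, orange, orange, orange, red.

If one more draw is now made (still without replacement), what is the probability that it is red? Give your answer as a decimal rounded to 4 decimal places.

The likelihood of the observed sequence under each hypothesis: P(data | r = 3) = (3/6)(3/5)(2/4)(1/3)(2/2) = 1/20; P(data | r = 4) = (2/6)(4/5)(3/4)(2/3)(1/2) = 1/15; P(data | r = 5) = (1/6)(5/5)(4/4)(3/3)(0/2) = 0.
Weighting by the prior gives 1/3 · 1/20 = 1/60, 1/3 · 1/15 = 1/45, 1/3 · 0 = 0; summing to 7/180.
Dividing through by the total gives posterior P(r = 3 | data) = 3/7, P(r = 4 | data) = 4/7, P(r = 5 | data) = 0.
Averaging over the posterior, P(red next | data) = (1)(3/7) + (0)(4/7) = 3/7.

0.4286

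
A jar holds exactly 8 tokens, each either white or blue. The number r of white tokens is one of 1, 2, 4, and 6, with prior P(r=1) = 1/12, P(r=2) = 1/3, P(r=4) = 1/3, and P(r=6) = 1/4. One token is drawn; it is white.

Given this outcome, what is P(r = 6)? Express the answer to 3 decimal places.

0.419

The likelihood of this draw under each hypothesis: P(data | r = 1) = (1/8) = 1/8; P(data | r = 2) = (2/8) = 1/4; P(data | r = 4) = (4/8) = 1/2; P(data | r = 6) = (6/8) = 3/4.
Multiplying each by its prior: 1/12 · 1/8 = 1/96, 1/3 · 1/4 = 1/12, 1/3 · 1/2 = 1/6, 1/4 · 3/4 = 3/16; summing to 43/96.
Therefore the posterior P(r = 6 | data) = (3/16) / (43/96) = 18/43.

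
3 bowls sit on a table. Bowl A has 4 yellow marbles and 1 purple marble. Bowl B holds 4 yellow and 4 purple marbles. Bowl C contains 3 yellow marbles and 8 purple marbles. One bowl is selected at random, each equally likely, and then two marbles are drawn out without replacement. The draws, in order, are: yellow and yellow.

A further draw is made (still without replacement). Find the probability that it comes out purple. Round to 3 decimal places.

0.450

Compute the likelihood of the observed sequence for each case: P(data | bowl A) = (4/5)(3/4) = 3/5; P(data | bowl B) = (4/8)(3/7) = 3/14; P(data | bowl C) = (3/11)(2/10) = 3/55.
The prior-weighted likelihoods are 1/3 · 3/5 = 1/5, 1/3 · 3/14 = 1/14, 1/3 · 3/55 = 1/55; summing to 223/770.
Normalising, the posterior is P(bowl A | data) = 0.69058, P(bowl B | data) = 0.24664, P(bowl C | data) = 0.06278.
So P(purple next | data) = Σ P(purple next | H) P(H | data) = (1/3)(0.69058) + (2/3)(0.24664) + (8/9)(0.06278) = 0.45042.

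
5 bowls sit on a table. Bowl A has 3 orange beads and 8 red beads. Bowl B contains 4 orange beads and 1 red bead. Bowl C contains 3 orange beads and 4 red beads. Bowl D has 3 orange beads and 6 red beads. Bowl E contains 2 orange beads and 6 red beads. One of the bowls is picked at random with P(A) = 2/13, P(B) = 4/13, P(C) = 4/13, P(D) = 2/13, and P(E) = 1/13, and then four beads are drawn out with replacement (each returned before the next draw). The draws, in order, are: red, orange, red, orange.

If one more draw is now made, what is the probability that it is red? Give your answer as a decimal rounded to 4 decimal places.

Compute the likelihood of the observed sequence for each case: P(data | bowl A) = (8/11)(3/11)(8/11)(3/11) = 0.039342; P(data | bowl B) = (1/5)(4/5)(1/5)(4/5) = 0.0256; P(data | bowl C) = (4/7)(3/7)(4/7)(3/7) = 0.059975; P(data | bowl D) = (6/9)(3/9)(6/9)(3/9) = 0.049383; P(data | bowl E) = (6/8)(2/8)(6/8)(2/8) = 0.035156.
Multiplying each by its prior: 2/13 · 0.039342 = 0.0060526, 4/13 · 0.0256 = 0.0078769, 4/13 · 0.059975 = 0.018454, 2/13 · 0.049383 = 0.0075973, 1/13 · 0.035156 = 0.0027043; with total 0.042685.
Normalising, the posterior is P(bowl A | data) = 0.1418, P(bowl B | data) = 0.18454, P(bowl C | data) = 0.43233, P(bowl D | data) = 0.17799, P(bowl E | data) = 0.063355.
Averaging over the posterior, P(red next | data) = (8/11)(0.1418) + (1/5)(0.18454) + (4/7)(0.43233) + (2/3)(0.17799) + (3/4)(0.063355) = 0.55325.

0.5532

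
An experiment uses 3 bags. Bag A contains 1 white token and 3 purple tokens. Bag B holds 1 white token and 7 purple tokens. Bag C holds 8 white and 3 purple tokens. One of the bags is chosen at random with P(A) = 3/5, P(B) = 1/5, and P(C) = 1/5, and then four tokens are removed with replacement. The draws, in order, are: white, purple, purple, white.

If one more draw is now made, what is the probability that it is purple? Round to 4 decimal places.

Compute the likelihood of the observed sequence for each case: P(data | bag A) = (1/4)(3/4)(3/4)(1/4) = 0.035156; P(data | bag B) = (1/8)(7/8)(7/8)(1/8) = 0.011963; P(data | bag C) = (8/11)(3/11)(3/11)(8/11) = 0.039342.
Weighting by the prior gives 3/5 · 0.035156 = 0.021094, 1/5 · 0.011963 = 0.0023926, 1/5 · 0.039342 = 0.0078683; summing to 0.031355.
Normalising, the posterior is P(bag A | data) = 0.67275, P(bag B | data) = 0.076307, P(bag C | data) = 0.25095.
So P(purple next | data) = Σ P(purple next | H) P(H | data) = (3/4)(0.67275) + (7/8)(0.076307) + (3/11)(0.25095) = 0.63977.

0.6398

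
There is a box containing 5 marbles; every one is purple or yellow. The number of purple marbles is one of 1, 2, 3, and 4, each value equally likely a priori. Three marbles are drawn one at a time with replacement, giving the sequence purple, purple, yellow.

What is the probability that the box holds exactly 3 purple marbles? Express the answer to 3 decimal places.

0.360

Under each hypothesis, the probability of the observed sequence is: P(data | r = 1) = (1/5)(1/5)(4/5) = 4/125; P(data | r = 2) = (2/5)(2/5)(3/5) = 12/125; P(data | r = 3) = (3/5)(3/5)(2/5) = 18/125; P(data | r = 4) = (4/5)(4/5)(1/5) = 16/125.
Weighting by the prior gives 1/4 · 4/125 = 1/125, 1/4 · 12/125 = 3/125, 1/4 · 18/125 = 9/250, 1/4 · 16/125 = 4/125; summing to 1/10.
Hence P(r = 3 | data) = (9/250) / (1/10) = 9/25.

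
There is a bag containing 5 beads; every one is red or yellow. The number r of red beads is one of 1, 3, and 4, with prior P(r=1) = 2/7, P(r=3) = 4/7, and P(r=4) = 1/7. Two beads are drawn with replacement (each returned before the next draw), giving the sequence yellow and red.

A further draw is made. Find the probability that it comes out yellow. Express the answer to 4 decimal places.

Compute the likelihood of the observed sequence for each case: P(data | r = 1) = (4/5)(1/5) = 4/25; P(data | r = 3) = (2/5)(3/5) = 6/25; P(data | r = 4) = (1/5)(4/5) = 4/25.
Weighting by the prior gives 2/7 · 4/25 = 8/175, 4/7 · 6/25 = 24/175, 1/7 · 4/25 = 4/175; these sum to 36/175.
The posterior is then P(r = 1 | data) = 2/9, P(r = 3 | data) = 2/3, P(r = 4 | data) = 1/9.
The predictive probability is P(yellow next | data) = (4/5)(2/9) + (2/5)(2/3) + (1/5)(1/9) = 7/15.

0.4667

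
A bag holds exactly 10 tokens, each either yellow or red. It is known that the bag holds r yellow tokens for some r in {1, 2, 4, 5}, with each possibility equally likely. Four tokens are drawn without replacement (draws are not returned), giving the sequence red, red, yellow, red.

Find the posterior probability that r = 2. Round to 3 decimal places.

0.344

The likelihood of the observed sequence under each hypothesis: P(data | r = 1) = (9/10)(8/9)(1/8)(7/7) = 0.1; P(data | r = 2) = (8/10)(7/9)(2/8)(6/7) = 0.13333; P(data | r = 4) = (6/10)(5/9)(4/8)(4/7) = 0.095238; P(data | r = 5) = (5/10)(4/9)(5/8)(3/7) = 0.059524.
Multiplying each by its prior: 1/4 · 0.1 = 0.025, 1/4 · 0.13333 = 0.033333, 1/4 · 0.095238 = 0.02381, 1/4 · 0.059524 = 0.014881; with total 0.097024.
Hence P(r = 2 | data) = (0.033333) / (0.097024) = 0.34356.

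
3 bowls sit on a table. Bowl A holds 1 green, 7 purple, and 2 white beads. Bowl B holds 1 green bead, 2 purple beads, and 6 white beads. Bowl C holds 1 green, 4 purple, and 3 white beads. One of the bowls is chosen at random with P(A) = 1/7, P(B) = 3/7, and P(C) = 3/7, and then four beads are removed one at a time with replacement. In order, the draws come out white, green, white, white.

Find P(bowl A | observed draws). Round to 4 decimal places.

0.0067

Compute the likelihood of the observed sequence for each case: P(data | bowl A) = (2/10)(1/10)(2/10)(2/10) = 0.0008; P(data | bowl B) = (6/9)(1/9)(6/9)(6/9) = 0.032922; P(data | bowl C) = (3/8)(1/8)(3/8)(3/8) = 0.0065918.
The prior-weighted likelihoods are 1/7 · 0.0008 = 0.00011429, 3/7 · 0.032922 = 0.014109, 3/7 · 0.0065918 = 0.0028251; these sum to 0.017049.
By Bayes' rule, P(bowl A | data) = (0.00011429) / (0.017049) = 0.0067035.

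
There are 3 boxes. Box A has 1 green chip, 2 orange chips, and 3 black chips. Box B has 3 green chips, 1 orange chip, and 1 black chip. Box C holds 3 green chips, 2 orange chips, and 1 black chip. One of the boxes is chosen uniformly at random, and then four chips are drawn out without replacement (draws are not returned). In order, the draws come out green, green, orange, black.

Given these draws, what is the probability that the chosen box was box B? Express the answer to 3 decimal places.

0.600

Under each hypothesis, the probability of the observed sequence is: P(data | box A) = (1/6)(0/5) = 0; P(data | box B) = (3/5)(2/4)(1/3)(1/2) = 1/20; P(data | box C) = (3/6)(2/5)(2/4)(1/3) = 1/30.
Multiplying each by its prior: 1/3 · 0 = 0, 1/3 · 1/20 = 1/60, 1/3 · 1/30 = 1/90; these sum to 1/36.
Therefore the posterior P(box B | data) = (1/60) / (1/36) = 3/5.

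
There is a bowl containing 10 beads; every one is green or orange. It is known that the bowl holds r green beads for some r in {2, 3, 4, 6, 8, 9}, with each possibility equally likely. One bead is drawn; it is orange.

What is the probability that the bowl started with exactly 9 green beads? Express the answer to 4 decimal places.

0.0357

For each hypothesis, P(data | H) works out to: P(data | r = 2) = (8/10) = 4/5; P(data | r = 3) = (7/10) = 7/10; P(data | r = 4) = (6/10) = 3/5; P(data | r = 6) = (4/10) = 2/5; P(data | r = 8) = (2/10) = 1/5; P(data | r = 9) = (1/10) = 1/10.
Weighting by the prior gives 1/6 · 4/5 = 2/15, 1/6 · 7/10 = 7/60, 1/6 · 3/5 = 1/10, 1/6 · 2/5 = 1/15, 1/6 · 1/5 = 1/30, 1/6 · 1/10 = 1/60; summing to 7/15.
Therefore the posterior P(r = 9 | data) = (1/60) / (7/15) = 1/28.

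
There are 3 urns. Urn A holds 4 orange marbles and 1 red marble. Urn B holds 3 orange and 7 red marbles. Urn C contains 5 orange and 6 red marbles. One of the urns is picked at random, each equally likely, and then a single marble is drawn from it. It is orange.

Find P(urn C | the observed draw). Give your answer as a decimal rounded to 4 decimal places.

0.2924

For each hypothesis, P(data | H) works out to: P(data | urn A) = (4/5) = 4/5; P(data | urn B) = (3/10) = 3/10; P(data | urn C) = (5/11) = 5/11.
Weighting by the prior gives 1/3 · 4/5 = 4/15, 1/3 · 3/10 = 1/10, 1/3 · 5/11 = 5/33; with total 57/110.
Therefore the posterior P(urn C | data) = (5/33) / (57/110) = 50/171.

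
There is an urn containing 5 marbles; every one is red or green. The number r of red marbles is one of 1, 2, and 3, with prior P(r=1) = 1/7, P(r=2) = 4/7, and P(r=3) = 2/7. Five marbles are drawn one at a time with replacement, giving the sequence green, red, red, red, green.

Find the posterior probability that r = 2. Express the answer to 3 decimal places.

For each hypothesis, P(data | H) works out to: P(data | r = 1) = (4/5)(1/5)(1/5)(1/5)(4/5) = 0.00512; P(data | r = 2) = (3/5)(2/5)(2/5)(2/5)(3/5) = 0.02304; P(data | r = 3) = (2/5)(3/5)(3/5)(3/5)(2/5) = 0.03456.
The prior-weighted likelihoods are 1/7 · 0.00512 = 0.00073143, 4/7 · 0.02304 = 0.013166, 2/7 · 0.03456 = 0.0098743; these sum to 0.023771.
So P(r = 2 | data) = (0.013166) / (0.023771) = 0.55385.

0.554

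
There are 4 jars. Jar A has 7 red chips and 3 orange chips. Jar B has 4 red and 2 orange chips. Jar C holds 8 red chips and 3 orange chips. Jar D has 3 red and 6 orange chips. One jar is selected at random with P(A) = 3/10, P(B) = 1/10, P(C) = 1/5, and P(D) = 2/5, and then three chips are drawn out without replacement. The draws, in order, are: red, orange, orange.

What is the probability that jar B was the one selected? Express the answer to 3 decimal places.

0.063

Compute the likelihood of the observed sequence for each case: P(data | jar A) = (7/10)(3/9)(2/8) = 0.058333; P(data | jar B) = (4/6)(2/5)(1/4) = 0.066667; P(data | jar C) = (8/11)(3/10)(2/9) = 0.048485; P(data | jar D) = (3/9)(6/8)(5/7) = 0.17857.
Weighting by the prior gives 3/10 · 0.058333 = 0.0175, 1/10 · 0.066667 = 0.0066667, 1/5 · 0.048485 = 0.009697, 2/5 · 0.17857 = 0.071429; summing to 0.10529.
So P(jar B | data) = (0.0066667) / (0.10529) = 0.063316.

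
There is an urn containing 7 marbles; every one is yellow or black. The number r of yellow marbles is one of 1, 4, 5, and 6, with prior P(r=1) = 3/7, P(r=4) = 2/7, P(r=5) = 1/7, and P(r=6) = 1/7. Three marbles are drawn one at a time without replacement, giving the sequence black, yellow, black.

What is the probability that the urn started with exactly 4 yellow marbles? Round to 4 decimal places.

For each hypothesis, P(data | H) works out to: P(data | r = 1) = (6/7)(1/6)(5/5) = 1/7; P(data | r = 4) = (3/7)(4/6)(2/5) = 4/35; P(data | r = 5) = (2/7)(5/6)(1/5) = 1/21; P(data | r = 6) = (1/7)(6/6)(0/5) = 0.
The prior-weighted likelihoods are 3/7 · 1/7 = 3/49, 2/7 · 4/35 = 8/245, 1/7 · 1/21 = 1/147, 1/7 · 0 = 0; summing to 74/735.
So P(r = 4 | data) = (8/245) / (74/735) = 12/37.

0.3243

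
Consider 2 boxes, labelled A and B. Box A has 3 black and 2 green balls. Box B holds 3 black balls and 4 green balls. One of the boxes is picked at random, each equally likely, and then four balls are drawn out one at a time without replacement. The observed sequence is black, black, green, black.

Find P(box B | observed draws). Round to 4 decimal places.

0.2222

For each hypothesis, P(data | H) works out to: P(data | box A) = (3/5)(2/4)(2/3)(1/2) = 1/10; P(data | box B) = (3/7)(2/6)(4/5)(1/4) = 1/35.
The prior-weighted likelihoods are 1/2 · 1/10 = 1/20, 1/2 · 1/35 = 1/70; summing to 9/140.
By Bayes' rule, P(box B | data) = (1/70) / (9/140) = 2/9.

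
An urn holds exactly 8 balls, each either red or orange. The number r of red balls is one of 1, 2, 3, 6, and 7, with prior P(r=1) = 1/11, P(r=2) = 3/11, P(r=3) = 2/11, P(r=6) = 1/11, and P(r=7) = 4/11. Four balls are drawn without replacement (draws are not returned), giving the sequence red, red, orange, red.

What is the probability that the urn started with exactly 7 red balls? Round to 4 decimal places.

Under each hypothesis, the probability of the observed sequence is: P(data | r = 1) = (1/8)(0/7) = 0; P(data | r = 2) = (2/8)(1/7)(6/6)(0/5) = 0; P(data | r = 3) = (3/8)(2/7)(5/6)(1/5) = 1/56; P(data | r = 6) = (6/8)(5/7)(2/6)(4/5) = 1/7; P(data | r = 7) = (7/8)(6/7)(1/6)(5/5) = 1/8.
Weighting by the prior gives 1/11 · 0 = 0, 3/11 · 0 = 0, 2/11 · 1/56 = 1/308, 1/11 · 1/7 = 1/77, 4/11 · 1/8 = 1/22; with total 19/308.
Hence P(r = 7 | data) = (1/22) / (19/308) = 14/19.

0.7368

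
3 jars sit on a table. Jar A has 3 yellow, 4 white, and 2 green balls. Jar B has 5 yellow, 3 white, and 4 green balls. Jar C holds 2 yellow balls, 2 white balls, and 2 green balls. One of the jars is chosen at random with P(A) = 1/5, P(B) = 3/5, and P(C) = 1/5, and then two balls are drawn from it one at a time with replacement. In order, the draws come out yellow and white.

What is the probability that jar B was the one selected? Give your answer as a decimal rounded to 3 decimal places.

Compute the likelihood of the observed sequence for each case: P(data | jar A) = (3/9)(4/9) = 0.14815; P(data | jar B) = (5/12)(3/12) = 0.10417; P(data | jar C) = (2/6)(2/6) = 0.11111.
Weighting by the prior gives 1/5 · 0.14815 = 0.02963, 3/5 · 0.10417 = 0.0625, 1/5 · 0.11111 = 0.022222; these sum to 0.11435.
Therefore the posterior P(jar B | data) = (0.0625) / (0.11435) = 0.54656.

0.547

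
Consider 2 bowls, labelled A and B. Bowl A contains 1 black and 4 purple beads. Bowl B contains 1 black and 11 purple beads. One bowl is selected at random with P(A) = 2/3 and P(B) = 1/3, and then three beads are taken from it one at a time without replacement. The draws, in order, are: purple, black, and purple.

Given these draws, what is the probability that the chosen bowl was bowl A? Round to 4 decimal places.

Under each hypothesis, the probability of the observed sequence is: P(data | bowl A) = (4/5)(1/4)(3/3) = 1/5; P(data | bowl B) = (11/12)(1/11)(10/10) = 1/12.
Weighting by the prior gives 2/3 · 1/5 = 2/15, 1/3 · 1/12 = 1/36; these sum to 29/180.
By Bayes' rule, P(bowl A | data) = (2/15) / (29/180) = 24/29.

0.8276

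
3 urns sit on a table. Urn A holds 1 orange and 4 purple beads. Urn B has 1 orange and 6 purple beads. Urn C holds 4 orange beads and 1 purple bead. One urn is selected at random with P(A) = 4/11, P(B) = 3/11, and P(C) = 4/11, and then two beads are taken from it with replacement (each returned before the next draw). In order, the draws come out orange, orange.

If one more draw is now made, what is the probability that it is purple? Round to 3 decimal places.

For each hypothesis, P(data | H) works out to: P(data | urn A) = (1/5)(1/5) = 0.04; P(data | urn B) = (1/7)(1/7) = 0.020408; P(data | urn C) = (4/5)(4/5) = 0.64.
The prior-weighted likelihoods are 4/11 · 0.04 = 0.014545, 3/11 · 0.020408 = 0.0055659, 4/11 · 0.64 = 0.23273; summing to 0.25284.
Dividing through by the total gives posterior P(urn A | data) = 0.057529, P(urn B | data) = 0.022014, P(urn C | data) = 0.92046.
So P(purple next | data) = Σ P(purple next | H) P(H | data) = (4/5)(0.057529) + (6/7)(0.022014) + (1/5)(0.92046) = 0.24898.

0.249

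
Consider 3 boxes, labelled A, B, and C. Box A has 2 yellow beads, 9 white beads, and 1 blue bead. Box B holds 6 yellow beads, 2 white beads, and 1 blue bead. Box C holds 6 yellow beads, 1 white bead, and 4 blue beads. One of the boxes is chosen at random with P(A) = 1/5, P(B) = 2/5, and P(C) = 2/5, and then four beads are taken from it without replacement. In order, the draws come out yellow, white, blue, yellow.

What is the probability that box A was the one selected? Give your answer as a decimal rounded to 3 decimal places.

0.021

Under each hypothesis, the probability of the observed sequence is: P(data | box A) = (2/12)(9/11)(1/10)(1/9) = 0.0015152; P(data | box B) = (6/9)(2/8)(1/7)(5/6) = 0.019841; P(data | box C) = (6/11)(1/10)(4/9)(5/8) = 0.015152.
Multiplying each by its prior: 1/5 · 0.0015152 = 0.00030303, 2/5 · 0.019841 = 0.0079365, 2/5 · 0.015152 = 0.0060606; summing to 0.0143.
Therefore the posterior P(box A | data) = (0.00030303) / (0.0143) = 0.021191.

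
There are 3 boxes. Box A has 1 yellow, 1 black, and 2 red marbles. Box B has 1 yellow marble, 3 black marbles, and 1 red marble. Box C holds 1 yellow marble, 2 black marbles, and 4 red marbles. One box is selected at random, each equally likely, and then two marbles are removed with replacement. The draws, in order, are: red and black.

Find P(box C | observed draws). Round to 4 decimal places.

The likelihood of the observed sequence under each hypothesis: P(data | box A) = (2/4)(1/4) = 0.125; P(data | box B) = (1/5)(3/5) = 0.12; P(data | box C) = (4/7)(2/7) = 0.16327.
Multiplying each by its prior: 1/3 · 0.125 = 0.041667, 1/3 · 0.12 = 0.04, 1/3 · 0.16327 = 0.054422; these sum to 0.13609.
Therefore the posterior P(box C | data) = (0.054422) / (0.13609) = 0.3999.

0.3999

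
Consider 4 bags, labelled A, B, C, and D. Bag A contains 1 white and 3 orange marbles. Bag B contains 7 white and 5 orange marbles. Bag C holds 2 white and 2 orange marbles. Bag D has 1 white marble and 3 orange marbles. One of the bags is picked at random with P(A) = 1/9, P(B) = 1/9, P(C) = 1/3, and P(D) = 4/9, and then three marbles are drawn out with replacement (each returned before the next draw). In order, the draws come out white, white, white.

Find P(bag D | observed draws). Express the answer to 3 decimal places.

The likelihood of the observed sequence under each hypothesis: P(data | bag A) = (1/4)(1/4)(1/4) = 0.015625; P(data | bag B) = (7/12)(7/12)(7/12) = 0.1985; P(data | bag C) = (2/4)(2/4)(2/4) = 0.125; P(data | bag D) = (1/4)(1/4)(1/4) = 0.015625.
Weighting by the prior gives 1/9 · 0.015625 = 0.0017361, 1/9 · 0.1985 = 0.022055, 1/3 · 0.125 = 0.041667, 4/9 · 0.015625 = 0.0069444; summing to 0.072402.
Hence P(bag D | data) = (0.0069444) / (0.072402) = 0.095915.

0.096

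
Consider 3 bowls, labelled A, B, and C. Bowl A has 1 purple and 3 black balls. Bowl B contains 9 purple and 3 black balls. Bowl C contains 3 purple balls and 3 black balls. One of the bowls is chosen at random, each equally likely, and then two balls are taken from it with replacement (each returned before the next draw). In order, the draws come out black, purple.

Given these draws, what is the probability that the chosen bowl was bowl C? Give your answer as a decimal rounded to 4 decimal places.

For each hypothesis, P(data | H) works out to: P(data | bowl A) = (3/4)(1/4) = 3/16; P(data | bowl B) = (3/12)(9/12) = 3/16; P(data | bowl C) = (3/6)(3/6) = 1/4.
Multiplying each by its prior: 1/3 · 3/16 = 1/16, 1/3 · 3/16 = 1/16, 1/3 · 1/4 = 1/12; these sum to 5/24.
Hence P(bowl C | data) = (1/12) / (5/24) = 2/5.

0.4000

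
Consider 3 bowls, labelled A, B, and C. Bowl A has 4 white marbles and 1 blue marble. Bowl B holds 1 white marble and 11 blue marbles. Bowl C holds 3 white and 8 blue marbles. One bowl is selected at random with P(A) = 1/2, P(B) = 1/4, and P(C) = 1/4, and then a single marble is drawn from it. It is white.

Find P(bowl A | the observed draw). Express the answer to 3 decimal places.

The likelihood of this draw under each hypothesis: P(data | bowl A) = (4/5) = 0.8; P(data | bowl B) = (1/12) = 0.083333; P(data | bowl C) = (3/11) = 0.27273.
The prior-weighted likelihoods are 1/2 · 0.8 = 0.4, 1/4 · 0.083333 = 0.020833, 1/4 · 0.27273 = 0.068182; with total 0.48902.
By Bayes' rule, P(bowl A | data) = (0.4) / (0.48902) = 0.81797.

0.818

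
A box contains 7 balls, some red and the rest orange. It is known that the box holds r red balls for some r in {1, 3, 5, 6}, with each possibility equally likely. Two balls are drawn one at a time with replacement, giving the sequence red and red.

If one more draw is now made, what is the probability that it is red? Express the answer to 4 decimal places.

0.7425

Under each hypothesis, the probability of the observed sequence is: P(data | r = 1) = (1/7)(1/7) = 1/49; P(data | r = 3) = (3/7)(3/7) = 9/49; P(data | r = 5) = (5/7)(5/7) = 25/49; P(data | r = 6) = (6/7)(6/7) = 36/49.
Multiplying each by its prior: 1/4 · 1/49 = 1/196, 1/4 · 9/49 = 9/196, 1/4 · 25/49 = 25/196, 1/4 · 36/49 = 9/49; these sum to 71/196.
Normalising, the posterior is P(r = 1 | data) = 1/71, P(r = 3 | data) = 9/71, P(r = 5 | data) = 25/71, P(r = 6 | data) = 36/71.
The predictive probability is P(red next | data) = (1/7)(1/71) + (3/7)(9/71) + (5/7)(25/71) + (6/7)(36/71) = 369/497.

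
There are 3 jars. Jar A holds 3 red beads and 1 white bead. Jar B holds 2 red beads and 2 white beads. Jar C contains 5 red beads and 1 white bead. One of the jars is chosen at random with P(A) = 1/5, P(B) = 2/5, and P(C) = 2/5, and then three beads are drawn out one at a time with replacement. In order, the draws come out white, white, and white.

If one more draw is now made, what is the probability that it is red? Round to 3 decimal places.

Under each hypothesis, the probability of the observed sequence is: P(data | jar A) = (1/4)(1/4)(1/4) = 0.015625; P(data | jar B) = (2/4)(2/4)(2/4) = 0.125; P(data | jar C) = (1/6)(1/6)(1/6) = 0.0046296.
The prior-weighted likelihoods are 1/5 · 0.015625 = 0.003125, 2/5 · 0.125 = 0.05, 2/5 · 0.0046296 = 0.0018519; these sum to 0.054977.
Dividing through by the total gives posterior P(jar A | data) = 0.056842, P(jar B | data) = 0.90947, P(jar C | data) = 0.033684.
The predictive probability is P(red next | data) = (3/4)(0.056842) + (1/2)(0.90947) + (5/6)(0.033684) = 0.52544.

0.525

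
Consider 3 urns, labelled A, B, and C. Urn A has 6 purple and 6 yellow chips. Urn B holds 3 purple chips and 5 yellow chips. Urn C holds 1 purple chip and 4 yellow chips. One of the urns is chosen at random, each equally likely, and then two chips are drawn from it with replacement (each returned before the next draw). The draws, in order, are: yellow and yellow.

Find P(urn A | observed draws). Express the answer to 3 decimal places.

0.195

Compute the likelihood of the observed sequence for each case: P(data | urn A) = (6/12)(6/12) = 0.25; P(data | urn B) = (5/8)(5/8) = 0.39062; P(data | urn C) = (4/5)(4/5) = 0.64.
Multiplying each by its prior: 1/3 · 0.25 = 0.083333, 1/3 · 0.39062 = 0.13021, 1/3 · 0.64 = 0.21333; with total 0.42688.
By Bayes' rule, P(urn A | data) = (0.083333) / (0.42688) = 0.19522.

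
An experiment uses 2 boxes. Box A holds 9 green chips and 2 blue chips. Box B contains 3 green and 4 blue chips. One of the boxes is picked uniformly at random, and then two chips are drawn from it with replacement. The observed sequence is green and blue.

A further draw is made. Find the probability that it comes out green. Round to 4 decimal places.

0.5758

For each hypothesis, P(data | H) works out to: P(data | box A) = (9/11)(2/11) = 0.14876; P(data | box B) = (3/7)(4/7) = 0.2449.
Weighting by the prior gives 1/2 · 0.14876 = 0.07438, 1/2 · 0.2449 = 0.12245; these sum to 0.19683.
Dividing through by the total gives posterior P(box A | data) = 0.37789, P(box B | data) = 0.62211.
The predictive probability is P(green next | data) = (9/11)(0.37789) + (3/7)(0.62211) = 0.5758.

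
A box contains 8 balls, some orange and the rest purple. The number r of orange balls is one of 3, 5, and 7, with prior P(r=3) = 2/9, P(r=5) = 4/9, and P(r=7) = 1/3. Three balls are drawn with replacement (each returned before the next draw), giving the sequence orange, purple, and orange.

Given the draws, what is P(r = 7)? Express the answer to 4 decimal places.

0.2737

The likelihood of the observed sequence under each hypothesis: P(data | r = 3) = (3/8)(5/8)(3/8) = 0.087891; P(data | r = 5) = (5/8)(3/8)(5/8) = 0.14648; P(data | r = 7) = (7/8)(1/8)(7/8) = 0.095703.
The prior-weighted likelihoods are 2/9 · 0.087891 = 0.019531, 4/9 · 0.14648 = 0.065104, 1/3 · 0.095703 = 0.031901; summing to 0.11654.
Hence P(r = 7 | data) = (0.031901) / (0.11654) = 0.27374.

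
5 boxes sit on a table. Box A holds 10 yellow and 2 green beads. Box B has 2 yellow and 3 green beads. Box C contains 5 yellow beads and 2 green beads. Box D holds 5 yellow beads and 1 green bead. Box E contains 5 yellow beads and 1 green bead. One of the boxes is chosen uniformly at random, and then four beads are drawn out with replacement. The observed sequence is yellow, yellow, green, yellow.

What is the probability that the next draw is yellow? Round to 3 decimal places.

For each hypothesis, P(data | H) works out to: P(data | box A) = (10/12)(10/12)(2/12)(10/12) = 0.096451; P(data | box B) = (2/5)(2/5)(3/5)(2/5) = 0.0384; P(data | box C) = (5/7)(5/7)(2/7)(5/7) = 0.10412; P(data | box D) = (5/6)(5/6)(1/6)(5/6) = 0.096451; P(data | box E) = (5/6)(5/6)(1/6)(5/6) = 0.096451.
Multiplying each by its prior: 1/5 · 0.096451 = 0.01929, 1/5 · 0.0384 = 0.00768, 1/5 · 0.10412 = 0.020825, 1/5 · 0.096451 = 0.01929, 1/5 · 0.096451 = 0.01929; summing to 0.086375.
Normalising, the posterior is P(box A | data) = 0.22333, P(box B | data) = 0.088915, P(box C | data) = 0.2411, P(box D | data) = 0.22333, P(box E | data) = 0.22333.
Averaging over the posterior, P(yellow next | data) = (5/6)(0.22333) + (2/5)(0.088915) + (5/7)(0.2411) + (5/6)(0.22333) + (5/6)(0.22333) = 0.7661.

0.766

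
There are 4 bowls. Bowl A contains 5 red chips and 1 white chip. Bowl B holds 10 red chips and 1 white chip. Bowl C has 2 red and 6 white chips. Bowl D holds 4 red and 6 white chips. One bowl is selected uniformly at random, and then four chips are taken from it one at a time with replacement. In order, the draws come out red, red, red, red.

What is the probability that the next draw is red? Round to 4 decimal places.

For each hypothesis, P(data | H) works out to: P(data | bowl A) = (5/6)(5/6)(5/6)(5/6) = 0.48225; P(data | bowl B) = (10/11)(10/11)(10/11)(10/11) = 0.68301; P(data | bowl C) = (2/8)(2/8)(2/8)(2/8) = 0.0039062; P(data | bowl D) = (4/10)(4/10)(4/10)(4/10) = 0.0256.
The prior-weighted likelihoods are 1/4 · 0.48225 = 0.12056, 1/4 · 0.68301 = 0.17075, 1/4 · 0.0039062 = 0.00097656, 1/4 · 0.0256 = 0.0064; with total 0.29869.
Dividing through by the total gives posterior P(bowl A | data) = 0.40364, P(bowl B | data) = 0.57167, P(bowl C | data) = 0.0032695, P(bowl D | data) = 0.021427.
So P(red next | data) = Σ P(red next | H) P(H | data) = (5/6)(0.40364) + (10/11)(0.57167) + (1/4)(0.0032695) + (2/5)(0.021427) = 0.86545.

0.8654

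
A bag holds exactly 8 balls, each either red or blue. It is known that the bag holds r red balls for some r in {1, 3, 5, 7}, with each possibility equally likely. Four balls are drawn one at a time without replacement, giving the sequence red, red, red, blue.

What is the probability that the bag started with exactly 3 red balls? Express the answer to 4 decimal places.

0.0714

For each hypothesis, P(data | H) works out to: P(data | r = 1) = (1/8)(0/7) = 0; P(data | r = 3) = (3/8)(2/7)(1/6)(5/5) = 1/56; P(data | r = 5) = (5/8)(4/7)(3/6)(3/5) = 3/28; P(data | r = 7) = (7/8)(6/7)(5/6)(1/5) = 1/8.
The prior-weighted likelihoods are 1/4 · 0 = 0, 1/4 · 1/56 = 1/224, 1/4 · 3/28 = 3/112, 1/4 · 1/8 = 1/32; with total 1/16.
Therefore the posterior P(r = 3 | data) = (1/224) / (1/16) = 1/14.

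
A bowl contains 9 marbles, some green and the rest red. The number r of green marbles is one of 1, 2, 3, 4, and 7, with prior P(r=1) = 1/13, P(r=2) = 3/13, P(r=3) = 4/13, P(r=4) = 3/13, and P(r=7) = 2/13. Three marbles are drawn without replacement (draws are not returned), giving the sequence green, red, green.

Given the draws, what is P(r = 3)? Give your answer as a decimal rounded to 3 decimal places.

0.270

Compute the likelihood of the observed sequence for each case: P(data | r = 1) = (1/9)(8/8)(0/7) = 0; P(data | r = 2) = (2/9)(7/8)(1/7) = 0.027778; P(data | r = 3) = (3/9)(6/8)(2/7) = 0.071429; P(data | r = 4) = (4/9)(5/8)(3/7) = 0.11905; P(data | r = 7) = (7/9)(2/8)(6/7) = 0.16667.
Weighting by the prior gives 1/13 · 0 = 0, 3/13 · 0.027778 = 0.0064103, 4/13 · 0.071429 = 0.021978, 3/13 · 0.11905 = 0.027473, 2/13 · 0.16667 = 0.025641; these sum to 0.081502.
So P(r = 3 | data) = (0.021978) / (0.081502) = 0.26966.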